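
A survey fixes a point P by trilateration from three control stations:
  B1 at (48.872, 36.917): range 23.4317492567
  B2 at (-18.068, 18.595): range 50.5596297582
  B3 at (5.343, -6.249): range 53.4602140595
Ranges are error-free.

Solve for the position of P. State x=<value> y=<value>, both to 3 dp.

eq1: (x − 48.872)² + (y − 36.917)² = 23.4317492567²
eq2: (x + 18.068)² + (y − 18.595)² = 50.5596297582²
eq3: (x − 5.343)² + (y + 6.249)² = 53.4602140595²
eq3−eq2, eq3−eq1 (x²,y² cancel):
  -46.822·x + 49.688·y = 906.347325
  87.058·x + 86.332·y = 5992.687237
det = -46.822·86.332 − 49.688·87.058 = -8367.974808
x = (906.347325·86.332 − 49.688·5992.687237) / -8367.974808 = 26.233094
y = (-46.822·5992.687237 − 906.347325·87.058) / -8367.974808 = 42.960740

x=26.233 y=42.961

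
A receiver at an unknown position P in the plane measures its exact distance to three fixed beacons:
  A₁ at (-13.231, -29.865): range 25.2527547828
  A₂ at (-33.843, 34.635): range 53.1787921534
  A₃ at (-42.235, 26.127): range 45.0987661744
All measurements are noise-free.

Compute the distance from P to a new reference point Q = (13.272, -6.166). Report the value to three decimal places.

50.587

eq1: (x + 13.231)² + (y + 29.865)² = 25.2527547828²
eq2: (x + 33.843)² + (y − 34.635)² = 53.1787921534²
eq3: (x + 42.235)² + (y − 26.127)² = 45.0987661744²
eq3−eq2, eq3−eq1 (x²,y² cancel):
  16.784·x + 17.016·y = -915.568704
  58.008·x − 111.984·y = -3.240682
det = 16.784·-111.984 − 17.016·58.008 = -2866.603584
x = (-915.568704·-111.984 − 17.016·-3.240682) / -2866.603584 = -35.785970
y = (16.784·-3.240682 − -915.568704·58.008) / -2866.603584 = -18.508286
|P − Q| = √((-35.785970 − 13.272)² + (-18.508286 − -6.166)²) = 50.586722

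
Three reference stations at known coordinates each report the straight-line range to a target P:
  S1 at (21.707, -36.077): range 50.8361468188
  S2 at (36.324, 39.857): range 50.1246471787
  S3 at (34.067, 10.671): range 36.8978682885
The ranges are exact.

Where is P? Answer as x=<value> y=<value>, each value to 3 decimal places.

eq1: (x − 21.707)² + (y + 36.077)² = 50.8361468188²
eq2: (x − 36.324)² + (y − 39.857)² = 50.1246471787²
eq3: (x − 34.067)² + (y − 10.671)² = 36.8978682885²
eq1−eq3, eq1−eq2 (x²,y² cancel):
  24.720·x + 93.496·y = 724.548091
  29.234·x + 151.868·y = 1207.103216
det = 24.720·151.868 − 93.496·29.234 = 1020.914896
x = (724.548091·151.868 − 93.496·1207.103216) / 1020.914896 = -2.765806
y = (24.720·1207.103216 − 724.548091·29.234) / 1020.914896 = 8.480778

x=-2.766 y=8.481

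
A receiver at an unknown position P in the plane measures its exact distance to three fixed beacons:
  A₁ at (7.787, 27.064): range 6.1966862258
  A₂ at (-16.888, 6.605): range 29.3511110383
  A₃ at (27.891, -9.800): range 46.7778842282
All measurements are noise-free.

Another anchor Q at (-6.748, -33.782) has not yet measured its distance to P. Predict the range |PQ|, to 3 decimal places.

eq1: (x − 7.787)² + (y − 27.064)² = 6.1966862258²
eq2: (x + 16.888)² + (y − 6.605)² = 29.3511110383²
eq3: (x − 27.891)² + (y + 9.800)² = 46.7778842282²
eq3−eq1, eq3−eq2 (x²,y² cancel):
  -40.208·x + 73.728·y = 2068.921117
  -89.558·x + 32.810·y = 781.565422
det = -40.208·32.810 − 73.728·-89.558 = 5283.707744
x = (2068.921117·32.810 − 73.728·781.565422) / 5283.707744 = 1.941448
y = (-40.208·781.565422 − 2068.921117·-89.558) / 5283.707744 = 29.120319
|P − Q| = √((1.941448 − -6.748)² + (29.120319 − -33.782)²) = 63.499671

63.500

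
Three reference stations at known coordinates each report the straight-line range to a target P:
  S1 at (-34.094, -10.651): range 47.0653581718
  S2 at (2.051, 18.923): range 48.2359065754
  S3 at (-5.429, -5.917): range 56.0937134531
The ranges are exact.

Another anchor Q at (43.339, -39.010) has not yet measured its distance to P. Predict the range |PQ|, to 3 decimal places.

eq1: (x + 34.094)² + (y + 10.651)² = 47.0653581718²
eq2: (x − 2.051)² + (y − 18.923)² = 48.2359065754²
eq3: (x + 5.429)² + (y + 5.917)² = 56.0937134531²
eq1−eq2, eq1−eq3 (x²,y² cancel):
  72.290·x + 59.148·y = -1025.112850
  57.330·x + 9.468·y = -2142.716456
det = 72.290·9.468 − 59.148·57.330 = -2706.513120
x = (-1025.112850·9.468 − 59.148·-2142.716456) / -2706.513120 = -43.240738
y = (72.290·-2142.716456 − -1025.112850·57.330) / -2706.513120 = 35.517010
|P − Q| = √((-43.240738 − 43.339)² + (35.517010 − -39.010)²) = 114.238024

114.238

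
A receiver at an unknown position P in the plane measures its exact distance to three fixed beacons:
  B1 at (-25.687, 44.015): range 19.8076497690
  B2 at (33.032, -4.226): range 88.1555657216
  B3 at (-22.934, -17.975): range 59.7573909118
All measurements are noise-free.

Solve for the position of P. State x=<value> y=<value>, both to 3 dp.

eq1: (x + 25.687)² + (y − 44.015)² = 19.8076497690²
eq2: (x − 33.032)² + (y + 4.226)² = 88.1555657216²
eq3: (x + 22.934)² + (y + 17.975)² = 59.7573909118²
eq3−eq1, eq3−eq2 (x²,y² cancel):
  -5.506·x + 123.980·y = 4926.675992
  111.932·x + 27.498·y = -3940.554880
det = -5.506·27.498 − 123.980·111.932 = -14028.733348
x = (4926.675992·27.498 − 123.980·-3940.554880) / -14028.733348 = -44.481830
y = (-5.506·-3940.554880 − 4926.675992·111.932) / -14028.733348 = 37.762212

x=-44.482 y=37.762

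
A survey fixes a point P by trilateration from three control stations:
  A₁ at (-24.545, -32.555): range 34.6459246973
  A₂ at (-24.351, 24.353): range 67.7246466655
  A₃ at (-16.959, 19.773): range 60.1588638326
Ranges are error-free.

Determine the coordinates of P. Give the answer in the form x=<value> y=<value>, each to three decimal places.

x=10.072 y=-33.971

eq1: (x + 24.545)² + (y + 32.555)² = 34.6459246973²
eq2: (x + 24.351)² + (y − 24.353)² = 67.7246466655²
eq3: (x + 16.959)² + (y − 19.773)² = 60.1588638326²
eq1−eq2, eq1−eq3 (x²,y² cancel):
  0.388·x + 113.816·y = -3862.532908
  15.172·x + 104.656·y = -3402.454639
det = 0.388·104.656 − 113.816·15.172 = -1686.209824
x = (-3862.532908·104.656 − 113.816·-3402.454639) / -1686.209824 = 10.071977
y = (0.388·-3402.454639 − -3862.532908·15.172) / -1686.209824 = -33.970978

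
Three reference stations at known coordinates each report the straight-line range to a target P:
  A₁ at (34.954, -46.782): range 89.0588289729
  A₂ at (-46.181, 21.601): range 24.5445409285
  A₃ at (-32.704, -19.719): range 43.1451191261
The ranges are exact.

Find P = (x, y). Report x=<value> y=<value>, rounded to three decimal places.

x=-21.639 y=21.983

eq1: (x − 34.954)² + (y + 46.782)² = 89.0588289729²
eq2: (x + 46.181)² + (y − 21.601)² = 24.5445409285²
eq3: (x + 32.704)² + (y + 19.719)² = 43.1451191261²
eq3−eq2, eq3−eq1 (x²,y² cancel):
  -26.954·x + 82.640·y = 2399.964200
  135.316·x − 54.126·y = -4118.026651
det = -26.954·-54.126 − 82.640·135.316 = -9723.602036
x = (2399.964200·-54.126 − 82.640·-4118.026651) / -9723.602036 = -21.639436
y = (-26.954·-4118.026651 − 2399.964200·135.316) / -9723.602036 = 21.983239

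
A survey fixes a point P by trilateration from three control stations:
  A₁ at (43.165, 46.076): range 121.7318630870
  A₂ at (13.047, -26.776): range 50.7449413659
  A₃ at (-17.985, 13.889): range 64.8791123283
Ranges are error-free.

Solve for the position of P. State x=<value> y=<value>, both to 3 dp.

eq1: (x − 43.165)² + (y − 46.076)² = 121.7318630870²
eq2: (x − 13.047)² + (y + 26.776)² = 50.7449413659²
eq3: (x + 17.985)² + (y − 13.889)² = 64.8791123283²
eq1−eq2, eq1−eq3 (x²,y² cancel):
  -60.236·x − 145.704·y = 9144.560800
  -122.300·x − 64.374·y = 7139.496819
det = -60.236·-64.374 − -145.704·-122.300 = -13941.966936
x = (9144.560800·-64.374 − -145.704·7139.496819) / -13941.966936 = -32.390070
y = (-60.236·7139.496819 − 9144.560800·-122.300) / -13941.966936 = -49.370728

x=-32.390 y=-49.371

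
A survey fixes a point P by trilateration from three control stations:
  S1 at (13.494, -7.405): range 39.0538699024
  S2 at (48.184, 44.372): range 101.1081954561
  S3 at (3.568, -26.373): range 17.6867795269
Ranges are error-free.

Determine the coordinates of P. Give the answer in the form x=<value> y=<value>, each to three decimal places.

x=-3.156 y=-42.732

eq1: (x − 13.494)² + (y + 7.405)² = 39.0538699024²
eq2: (x − 48.184)² + (y − 44.372)² = 101.1081954561²
eq3: (x − 3.568)² + (y + 26.373)² = 17.6867795269²
eq2−eq3, eq2−eq1 (x²,y² cancel):
  -89.232·x − 141.490·y = 6327.738531
  -69.380·x − 103.554·y = 4644.012255
det = -89.232·-103.554 − -141.490·-69.380 = -576.245672
x = (6327.738531·-103.554 − -141.490·4644.012255) / -576.245672 = -3.156046
y = (-89.232·4644.012255 − 6327.738531·-69.380) / -576.245672 = -42.731770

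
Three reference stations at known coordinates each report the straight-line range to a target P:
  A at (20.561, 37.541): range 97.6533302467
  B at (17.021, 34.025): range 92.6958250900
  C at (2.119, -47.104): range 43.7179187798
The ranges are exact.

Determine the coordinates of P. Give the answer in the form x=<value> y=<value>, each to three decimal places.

eq1: (x − 20.561)² + (y − 37.541)² = 97.6533302467²
eq2: (x − 17.021)² + (y − 34.025)² = 92.6958250900²
eq3: (x − 2.119)² + (y + 47.104)² = 43.7179187798²
eq1−eq2, eq1−eq3 (x²,y² cancel):
  -7.080·x − 7.032·y = 558.990583
  -36.884·x − 169.290·y = 8016.112061
det = -7.080·-169.290 − -7.032·-36.884 = 939.204912
x = (558.990583·-169.290 − -7.032·8016.112061) / 939.204912 = -40.738943
y = (-7.080·8016.112061 − 558.990583·-36.884) / 939.204912 = -38.475379

x=-40.739 y=-38.475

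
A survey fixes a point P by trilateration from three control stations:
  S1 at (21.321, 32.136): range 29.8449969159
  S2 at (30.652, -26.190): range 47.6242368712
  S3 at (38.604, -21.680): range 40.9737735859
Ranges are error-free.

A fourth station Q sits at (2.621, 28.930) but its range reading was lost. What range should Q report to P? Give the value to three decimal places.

46.368

eq1: (x − 21.321)² + (y − 32.136)² = 29.8449969159²
eq2: (x − 30.652)² + (y + 26.190)² = 47.6242368712²
eq3: (x − 38.604)² + (y + 21.680)² = 40.9737735859²
eq2−eq3, eq2−eq1 (x²,y² cancel):
  15.904·x + 9.020·y = 924.047828
  -18.662·x + 116.652·y = 1239.190430
det = 15.904·116.652 − 9.020·-18.662 = 2023.564648
x = (924.047828·116.652 − 9.020·1239.190430) / 2023.564648 = 47.744721
y = (15.904·1239.190430 − 924.047828·-18.662) / 2023.564648 = 18.261174
|P − Q| = √((47.744721 − 2.621)² + (18.261174 − 28.930)²) = 46.367813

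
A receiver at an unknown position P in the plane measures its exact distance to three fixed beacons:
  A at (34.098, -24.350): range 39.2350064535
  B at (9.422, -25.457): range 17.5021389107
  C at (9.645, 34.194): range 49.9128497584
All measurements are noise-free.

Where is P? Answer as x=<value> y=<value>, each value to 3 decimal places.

eq1: (x − 34.098)² + (y + 24.350)² = 39.2350064535²
eq2: (x − 9.422)² + (y + 25.457)² = 17.5021389107²
eq3: (x − 9.645)² + (y − 34.194)² = 49.9128497584²
eq3−eq2, eq3−eq1 (x²,y² cancel):
  -0.446·x − 119.302·y = 1659.544977
  48.906·x − 117.088·y = 1445.247283
det = -0.446·-117.088 − -119.302·48.906 = 5886.804860
x = (1659.544977·-117.088 − -119.302·1445.247283) / 5886.804860 = -3.718810
y = (-0.446·1445.247283 − 1659.544977·48.906) / 5886.804860 = -13.896552

x=-3.719 y=-13.897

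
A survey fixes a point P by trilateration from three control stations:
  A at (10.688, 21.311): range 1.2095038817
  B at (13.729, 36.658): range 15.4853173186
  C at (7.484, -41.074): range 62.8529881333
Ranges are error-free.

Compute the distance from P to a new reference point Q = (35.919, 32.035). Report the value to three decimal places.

eq1: (x − 10.688)² + (y − 21.311)² = 1.2095038817²
eq2: (x − 13.729)² + (y − 36.658)² = 15.4853173186²
eq3: (x − 7.484)² + (y + 41.074)² = 62.8529881333²
eq1−eq3, eq1−eq2 (x²,y² cancel):
  -6.408·x − 124.770·y = -2774.343551
  6.082·x + 30.694·y = 725.570187
det = -6.408·30.694 − -124.770·6.082 = 562.163988
x = (-2774.343551·30.694 − -124.770·725.570187) / 562.163988 = 9.558939
y = (-6.408·725.570187 − -2774.343551·6.082) / 562.163988 = 21.744729
|P − Q| = √((9.558939 − 35.919)² + (21.744729 − 32.035)²) = 28.297394

28.297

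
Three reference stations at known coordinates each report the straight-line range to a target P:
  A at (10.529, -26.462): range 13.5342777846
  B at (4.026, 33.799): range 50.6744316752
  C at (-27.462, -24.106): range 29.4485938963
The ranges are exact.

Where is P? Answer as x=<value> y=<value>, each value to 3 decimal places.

x=1.063 y=-16.789

eq1: (x − 10.529)² + (y + 26.462)² = 13.5342777846²
eq2: (x − 4.026)² + (y − 33.799)² = 50.6744316752²
eq3: (x + 27.462)² + (y + 24.106)² = 29.4485938963²
eq2−eq3, eq2−eq1 (x²,y² cancel):
  -62.976·x − 115.810·y = 1877.357946
  13.006·x − 120.522·y = 2037.237558
det = -62.976·-120.522 − -115.810·13.006 = 9096.218332
x = (1877.357946·-120.522 − -115.810·2037.237558) / 9096.218332 = 1.063029
y = (-62.976·2037.237558 − 1877.357946·13.006) / 9096.218332 = -16.788734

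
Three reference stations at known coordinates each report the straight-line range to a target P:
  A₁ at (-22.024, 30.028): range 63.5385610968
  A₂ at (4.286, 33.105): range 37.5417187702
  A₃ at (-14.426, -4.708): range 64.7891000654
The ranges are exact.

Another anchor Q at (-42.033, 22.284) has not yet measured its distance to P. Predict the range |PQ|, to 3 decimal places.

eq1: (x + 22.024)² + (y − 30.028)² = 63.5385610968²
eq2: (x − 4.286)² + (y − 33.105)² = 37.5417187702²
eq3: (x + 14.426)² + (y + 4.708)² = 64.7891000654²
eq1−eq2, eq1−eq3 (x²,y² cancel):
  52.620·x + 6.154·y = 2355.341559
  15.196·x − 69.472·y = -1316.941361
det = 52.620·-69.472 − 6.154·15.196 = -3749.132824
x = (2355.341559·-69.472 − 6.154·-1316.941361) / -3749.132824 = 41.483148
y = (52.620·-1316.941361 − 2355.341559·15.196) / -3749.132824 = 28.030275
|P − Q| = √((41.483148 − -42.033)² + (28.030275 − 22.284)²) = 83.713599

83.714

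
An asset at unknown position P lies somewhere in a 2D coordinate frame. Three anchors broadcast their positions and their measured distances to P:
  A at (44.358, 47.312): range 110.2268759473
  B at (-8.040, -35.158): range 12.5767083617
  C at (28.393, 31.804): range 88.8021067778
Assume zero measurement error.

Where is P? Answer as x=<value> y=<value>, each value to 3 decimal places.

eq1: (x − 44.358)² + (y − 47.312)² = 110.2268759473²
eq2: (x + 8.040)² + (y + 35.158)² = 12.5767083617²
eq3: (x − 28.393)² + (y − 31.804)² = 88.8021067778²
eq2−eq3, eq2−eq1 (x²,y² cancel):
  72.866·x + 133.924·y = -7210.710274
  104.796·x + 164.940·y = -9086.459644
det = 72.866·164.940 − 133.924·104.796 = -2016.181464
x = (-7210.710274·164.940 − 133.924·-9086.459644) / -2016.181464 = -13.669637
y = (72.866·-9086.459644 − -7210.710274·104.796) / -2016.181464 = -46.404367

x=-13.670 y=-46.404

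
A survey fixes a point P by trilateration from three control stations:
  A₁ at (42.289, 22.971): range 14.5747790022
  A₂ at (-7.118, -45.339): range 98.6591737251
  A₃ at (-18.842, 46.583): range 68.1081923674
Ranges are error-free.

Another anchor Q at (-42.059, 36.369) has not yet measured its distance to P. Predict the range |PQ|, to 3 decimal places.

90.525

eq1: (x − 42.289)² + (y − 22.971)² = 14.5747790022²
eq2: (x + 7.118)² + (y + 45.339)² = 98.6591737251²
eq3: (x + 18.842)² + (y − 46.583)² = 68.1081923674²
eq3−eq1, eq3−eq2 (x²,y² cancel):
  122.262·x − 47.224·y = 4217.331194
  23.448·x − 183.844·y = -5513.612701
det = 122.262·-183.844 − -47.224·23.448 = -21369.826776
x = (4217.331194·-183.844 − -47.224·-5513.612701) / -21369.826776 = 48.465806
y = (122.262·-5513.612701 − 4217.331194·23.448) / -21369.826776 = 36.172184
|P − Q| = √((48.465806 − -42.059)² + (36.172184 − 36.369)²) = 90.525020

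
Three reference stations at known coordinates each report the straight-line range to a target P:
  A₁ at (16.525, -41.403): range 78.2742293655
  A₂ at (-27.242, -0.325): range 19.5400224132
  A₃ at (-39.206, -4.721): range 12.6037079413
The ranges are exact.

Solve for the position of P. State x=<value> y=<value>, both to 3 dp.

eq1: (x − 16.525)² + (y + 41.403)² = 78.2742293655²
eq2: (x + 27.242)² + (y + 0.325)² = 19.5400224132²
eq3: (x + 39.206)² + (y + 4.721)² = 12.6037079413²
eq3−eq2, eq3−eq1 (x²,y² cancel):
  23.928·x + 8.792·y = -1040.125110
  111.462·x − 73.364·y = -5540.115772
det = 23.928·-73.364 − 8.792·111.462 = -2735.427696
x = (-1040.125110·-73.364 − 8.792·-5540.115772) / -2735.427696 = -45.702702
y = (23.928·-5540.115772 − -1040.125110·111.462) / -2735.427696 = 6.079293

x=-45.703 y=6.079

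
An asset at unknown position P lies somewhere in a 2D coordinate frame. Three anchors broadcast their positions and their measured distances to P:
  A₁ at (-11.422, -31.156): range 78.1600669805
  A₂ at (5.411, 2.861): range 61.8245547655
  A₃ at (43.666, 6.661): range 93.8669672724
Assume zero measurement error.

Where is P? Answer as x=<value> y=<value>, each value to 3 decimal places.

x=-44.148 y=39.823

eq1: (x + 11.422)² + (y + 31.156)² = 78.1600669805²
eq2: (x − 5.411)² + (y − 2.861)² = 61.8245547655²
eq3: (x − 43.666)² + (y − 6.661)² = 93.8669672724²
eq2−eq1, eq2−eq3 (x²,y² cancel):
  -33.666·x − 68.034·y = -1223.026320
  76.510·x + 7.600·y = -3075.107738
det = -33.666·7.600 − -68.034·76.510 = 4949.419740
x = (-1223.026320·7.600 − -68.034·-3075.107738) / 4949.419740 = -44.147979
y = (-33.666·-3075.107738 − -1223.026320·76.510) / 4949.419740 = 39.822915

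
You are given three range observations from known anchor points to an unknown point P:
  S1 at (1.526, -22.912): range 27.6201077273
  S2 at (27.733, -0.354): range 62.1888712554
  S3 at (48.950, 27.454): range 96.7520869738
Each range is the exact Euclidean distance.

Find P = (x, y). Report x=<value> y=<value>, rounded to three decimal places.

x=-18.754 y=-41.663

eq1: (x − 1.526)² + (y + 22.912)² = 27.6201077273²
eq2: (x − 27.733)² + (y + 0.354)² = 62.1888712554²
eq3: (x − 48.950)² + (y − 27.454)² = 96.7520869738²
eq2−eq1, eq2−eq3 (x²,y² cancel):
  -52.414·x − 45.116·y = 2862.629172
  42.434·x + 55.616·y = -3112.930615
det = -52.414·55.616 − -45.116·42.434 = -1000.604680
x = (2862.629172·55.616 − -45.116·-3112.930615) / -1000.604680 = -18.753666
y = (-52.414·-3112.930615 − 2862.629172·42.434) / -1000.604680 = -41.663146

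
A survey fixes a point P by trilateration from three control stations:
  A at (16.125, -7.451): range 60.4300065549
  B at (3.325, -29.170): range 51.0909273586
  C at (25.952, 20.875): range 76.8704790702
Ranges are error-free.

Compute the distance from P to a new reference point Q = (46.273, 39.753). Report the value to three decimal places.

103.513

eq1: (x − 16.125)² + (y + 7.451)² = 60.4300065549²
eq2: (x − 3.325)² + (y + 29.170)² = 51.0909273586²
eq3: (x − 25.952)² + (y − 20.875)² = 76.8704790702²
eq1−eq3, eq1−eq2 (x²,y² cancel):
  19.654·x + 56.652·y = -1463.545957
  -25.600·x − 43.438·y = 1587.914333
det = 19.654·-43.438 − 56.652·-25.600 = 596.560748
x = (-1463.545957·-43.438 − 56.652·1587.914333) / 596.560748 = -44.228544
y = (19.654·1587.914333 − -1463.545957·-25.600) / 596.560748 = -10.489976
|P − Q| = √((-44.228544 − 46.273)² + (-10.489976 − 39.753)²) = 103.512735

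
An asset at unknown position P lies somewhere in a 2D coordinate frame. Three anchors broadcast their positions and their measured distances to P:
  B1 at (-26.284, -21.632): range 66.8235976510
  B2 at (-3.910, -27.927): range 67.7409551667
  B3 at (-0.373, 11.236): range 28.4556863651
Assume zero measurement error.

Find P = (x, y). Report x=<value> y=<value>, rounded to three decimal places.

eq1: (x + 26.284)² + (y + 21.632)² = 66.8235976510²
eq2: (x + 3.910)² + (y + 27.927)² = 67.7409551667²
eq3: (x + 0.373)² + (y − 11.236)² = 28.4556863651²
eq3−eq2, eq3−eq1 (x²,y² cancel):
  -7.074·x − 78.326·y = -3110.292316
  -51.822·x − 65.736·y = -2623.261862
det = -7.074·-65.736 − -78.326·-51.822 = -3593.993508
x = (-3110.292316·-65.736 − -78.326·-2623.261862) / -3593.993508 = 0.281423
y = (-7.074·-2623.261862 − -3110.292316·-51.822) / -3593.993508 = 39.684160

x=0.281 y=39.684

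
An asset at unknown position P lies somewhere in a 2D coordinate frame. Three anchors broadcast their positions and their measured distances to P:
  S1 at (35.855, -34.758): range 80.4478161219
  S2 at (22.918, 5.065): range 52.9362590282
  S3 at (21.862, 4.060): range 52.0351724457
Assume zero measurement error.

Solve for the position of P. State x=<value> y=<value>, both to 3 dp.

x=-29.551 y=12.081

eq1: (x − 35.855)² + (y + 34.758)² = 80.4478161219²
eq2: (x − 22.918)² + (y − 5.065)² = 52.9362590282²
eq3: (x − 21.862)² + (y − 4.060)² = 52.0351724457²
eq1−eq3, eq1−eq2 (x²,y² cancel):
  -27.986·x + 77.636·y = 1764.923002
  -25.874·x + 79.646·y = 1726.792959
det = -27.986·79.646 − 77.636·-25.874 = -220.219092
x = (1764.923002·79.646 − 77.636·1726.792959) / -220.219092 = -29.551295
y = (-27.986·1726.792959 − 1764.923002·-25.874) / -220.219092 = 12.080742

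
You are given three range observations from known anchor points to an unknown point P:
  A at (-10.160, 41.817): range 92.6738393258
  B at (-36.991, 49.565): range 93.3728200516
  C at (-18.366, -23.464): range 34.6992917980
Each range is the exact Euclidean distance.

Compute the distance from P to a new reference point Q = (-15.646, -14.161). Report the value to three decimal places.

eq1: (x + 10.160)² + (y − 41.817)² = 92.6738393258²
eq2: (x + 36.991)² + (y − 49.565)² = 93.3728200516²
eq3: (x + 18.366)² + (y + 23.464)² = 34.6992917980²
eq3−eq2, eq3−eq1 (x²,y² cancel):
  -37.250·x + 146.058·y = -4577.288619
  16.412·x + 130.562·y = -6420.381807
det = -37.250·130.562 − 146.058·16.412 = -7260.538396
x = (-4577.288619·130.562 − 146.058·-6420.381807) / -7260.538396 = -46.846136
y = (-37.250·-6420.381807 − -4577.288619·16.412) / -7260.538396 = -43.286278
|P − Q| = √((-46.846136 − -15.646)² + (-43.286278 − -14.161)²) = 42.681733

42.682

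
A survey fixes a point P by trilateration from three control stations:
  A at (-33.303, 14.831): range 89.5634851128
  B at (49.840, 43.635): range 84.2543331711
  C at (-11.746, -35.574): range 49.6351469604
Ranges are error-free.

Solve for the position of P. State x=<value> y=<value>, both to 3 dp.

x=37.714 y=-39.742

eq1: (x + 33.303)² + (y − 14.831)² = 89.5634851128²
eq2: (x − 49.840)² + (y − 43.635)² = 84.2543331711²
eq3: (x + 11.746)² + (y + 35.574)² = 49.6351469604²
eq1−eq2, eq1−eq3 (x²,y² cancel):
  166.286·x + 57.608·y = 3981.815662
  43.114·x − 100.810·y = 5632.399674
det = 166.286·-100.810 − 57.608·43.114 = -19247.002972
x = (3981.815662·-100.810 − 57.608·5632.399674) / -19247.002972 = 37.713826
y = (166.286·5632.399674 − 3981.815662·43.114) / -19247.002972 = -39.742146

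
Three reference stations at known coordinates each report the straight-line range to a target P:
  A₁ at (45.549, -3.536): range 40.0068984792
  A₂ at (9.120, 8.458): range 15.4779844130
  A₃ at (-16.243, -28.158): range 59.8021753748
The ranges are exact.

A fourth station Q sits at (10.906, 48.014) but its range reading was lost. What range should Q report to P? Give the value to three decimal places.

25.744

eq1: (x − 45.549)² + (y + 3.536)² = 40.0068984792²
eq2: (x − 9.120)² + (y − 8.458)² = 15.4779844130²
eq3: (x + 16.243)² + (y + 28.158)² = 59.8021753748²
eq1−eq2, eq1−eq3 (x²,y² cancel):
  -72.858·x + 23.988·y = -571.518609
  -123.584·x − 49.244·y = -3006.254938
det = -72.858·-49.244 − 23.988·-123.584 = 6552.352344
x = (-571.518609·-49.244 − 23.988·-3006.254938) / 6552.352344 = 15.301055
y = (-72.858·-3006.254938 − -571.518609·-123.584) / 6552.352344 = 22.648227
|P − Q| = √((15.301055 − 10.906)² + (22.648227 − 48.014)²) = 25.743716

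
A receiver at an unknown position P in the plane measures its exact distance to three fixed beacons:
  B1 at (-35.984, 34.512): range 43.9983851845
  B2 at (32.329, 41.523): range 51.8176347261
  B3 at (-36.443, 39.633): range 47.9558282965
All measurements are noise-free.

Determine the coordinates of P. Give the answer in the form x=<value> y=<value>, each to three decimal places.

x=-3.865 y=4.441

eq1: (x + 35.984)² + (y − 34.512)² = 43.9983851845²
eq2: (x − 32.329)² + (y − 41.523)² = 51.8176347261²
eq3: (x + 36.443)² + (y − 39.633)² = 47.9558282965²
eq1−eq2, eq1−eq3 (x²,y² cancel):
  136.626·x + 14.022·y = -465.812000
  -0.918·x + 10.242·y = 49.036969
det = 136.626·10.242 − 14.022·-0.918 = 1412.195688
x = (-465.812000·10.242 − 14.022·49.036969) / 1412.195688 = -3.865217
y = (136.626·49.036969 − -465.812000·-0.918) / 1412.195688 = 4.441388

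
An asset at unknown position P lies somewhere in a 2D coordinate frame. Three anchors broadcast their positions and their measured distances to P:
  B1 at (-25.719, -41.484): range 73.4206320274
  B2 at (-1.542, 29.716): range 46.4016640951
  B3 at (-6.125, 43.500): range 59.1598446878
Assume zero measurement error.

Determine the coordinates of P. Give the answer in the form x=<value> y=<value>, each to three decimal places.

eq1: (x + 25.719)² + (y + 41.484)² = 73.4206320274²
eq2: (x + 1.542)² + (y − 29.716)² = 46.4016640951²
eq3: (x + 6.125)² + (y − 43.500)² = 59.1598446878²
eq1−eq2, eq1−eq3 (x²,y² cancel):
  48.354·x + 142.400·y = 1740.503979
  39.188·x + 169.968·y = 1438.078392
det = 48.354·169.968 − 142.400·39.188 = 2638.261472
x = (1740.503979·169.968 − 142.400·1438.078392) / 2638.261472 = 34.510460
y = (48.354·1438.078392 − 1740.503979·39.188) / 2638.261472 = 0.504109

x=34.510 y=0.504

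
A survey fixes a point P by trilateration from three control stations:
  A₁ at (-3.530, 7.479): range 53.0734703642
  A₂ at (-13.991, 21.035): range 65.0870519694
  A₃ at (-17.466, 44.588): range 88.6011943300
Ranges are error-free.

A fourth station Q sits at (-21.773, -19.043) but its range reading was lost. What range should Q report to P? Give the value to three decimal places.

25.533

eq1: (x + 3.530)² + (y − 7.479)² = 53.0734703642²
eq2: (x + 13.991)² + (y − 21.035)² = 65.0870519694²
eq3: (x + 17.466)² + (y − 44.588)² = 88.6011943300²
eq2−eq3, eq2−eq1 (x²,y² cancel):
  -6.950·x + 47.106·y = -1958.915709
  20.922·x − 27.112·y = 849.708113
det = -6.950·-27.112 − 47.106·20.922 = -797.123332
x = (-1958.915709·-27.112 − 47.106·849.708113) / -797.123332 = -16.413737
y = (-6.950·849.708113 − -1958.915709·20.922) / -797.123332 = -44.006946
|P − Q| = √((-16.413737 − -21.773)² + (-44.006946 − -19.043)²) = 25.532730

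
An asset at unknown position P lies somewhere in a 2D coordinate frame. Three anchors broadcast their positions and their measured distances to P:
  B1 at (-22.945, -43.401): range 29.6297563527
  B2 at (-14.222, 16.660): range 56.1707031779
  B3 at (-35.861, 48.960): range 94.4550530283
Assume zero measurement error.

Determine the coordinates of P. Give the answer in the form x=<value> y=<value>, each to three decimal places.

eq1: (x + 22.945)² + (y + 43.401)² = 29.6297563527²
eq2: (x + 14.222)² + (y − 16.660)² = 56.1707031779²
eq3: (x + 35.861)² + (y − 48.960)² = 94.4550530283²
eq2−eq3, eq2−eq1 (x²,y² cancel):
  -43.278·x + 64.600·y = -2563.337110
  -17.446·x − 120.122·y = 4207.524376
det = -43.278·-120.122 − 64.600·-17.446 = 6325.651516
x = (-2563.337110·-120.122 − 64.600·4207.524376) / 6325.651516 = 5.708045
y = (-43.278·4207.524376 − -2563.337110·-17.446) / 6325.651516 = -35.856104

x=5.708 y=-35.856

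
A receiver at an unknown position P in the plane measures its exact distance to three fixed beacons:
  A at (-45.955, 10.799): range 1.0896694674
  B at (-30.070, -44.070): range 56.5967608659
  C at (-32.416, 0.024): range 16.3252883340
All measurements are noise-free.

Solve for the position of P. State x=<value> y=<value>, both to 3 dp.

x=-44.894 y=10.551

eq1: (x + 45.955)² + (y − 10.799)² = 1.0896694674²
eq2: (x + 30.070)² + (y + 44.070)² = 56.5967608659²
eq3: (x + 32.416)² + (y − 0.024)² = 16.3252883340²
eq3−eq2, eq3−eq1 (x²,y² cancel):
  4.692·x − 88.188·y = -1141.106133
  -27.078·x + 21.550·y = 1443.010454
det = 4.692·21.550 − -88.188·-27.078 = -2286.842064
x = (-1141.106133·21.550 − -88.188·1443.010454) / -2286.842064 = -44.893948
y = (4.692·1443.010454 − -1141.106133·-27.078) / -2286.842064 = 10.550911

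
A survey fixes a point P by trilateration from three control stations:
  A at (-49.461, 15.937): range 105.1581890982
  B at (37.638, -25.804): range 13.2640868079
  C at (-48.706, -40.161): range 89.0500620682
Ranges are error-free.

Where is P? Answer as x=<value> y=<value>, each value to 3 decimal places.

x=40.334 y=-38.791

eq1: (x + 49.461)² + (y − 15.937)² = 105.1581890982²
eq2: (x − 37.638)² + (y + 25.804)² = 13.2640868079²
eq3: (x + 48.706)² + (y + 40.161)² = 89.0500620682²
eq2−eq3, eq2−eq1 (x²,y² cancel):
  -172.688·x − 28.714·y = -5851.262658
  -174.198·x + 83.482·y = -10264.395706
det = -172.688·83.482 − -28.714·-174.198 = -19418.260988
x = (-5851.262658·83.482 − -28.714·-10264.395706) / -19418.260988 = 40.333528
y = (-172.688·-10264.395706 − -5851.262658·-174.198) / -19418.260988 = -38.791306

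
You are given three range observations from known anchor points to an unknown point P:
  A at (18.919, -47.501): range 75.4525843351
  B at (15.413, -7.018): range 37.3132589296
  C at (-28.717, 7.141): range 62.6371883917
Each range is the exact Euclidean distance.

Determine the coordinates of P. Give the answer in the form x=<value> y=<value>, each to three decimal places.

x=30.679 y=27.030

eq1: (x − 18.919)² + (y + 47.501)² = 75.4525843351²
eq2: (x − 15.413)² + (y + 7.018)² = 37.3132589296²
eq3: (x + 28.717)² + (y − 7.141)² = 62.6371883917²
eq2−eq1, eq2−eq3 (x²,y² cancel):
  7.012·x − 80.966·y = -1973.352522
  -88.260·x + 28.318·y = -1942.291001
det = 7.012·28.318 − -80.966·-88.260 = -6947.493344
x = (-1973.352522·28.318 − -80.966·-1942.291001) / -6947.493344 = 30.678825
y = (7.012·-1942.291001 − -1973.352522·-88.260) / -6947.493344 = 27.029524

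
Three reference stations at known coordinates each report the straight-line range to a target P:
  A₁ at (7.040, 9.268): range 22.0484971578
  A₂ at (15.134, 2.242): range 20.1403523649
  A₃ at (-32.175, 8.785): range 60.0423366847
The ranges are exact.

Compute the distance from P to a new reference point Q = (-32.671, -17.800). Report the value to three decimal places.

eq1: (x − 7.040)² + (y − 9.268)² = 22.0484971578²
eq2: (x − 15.134)² + (y − 2.242)² = 20.1403523649²
eq3: (x + 32.175)² + (y − 8.785)² = 60.0423366847²
eq1−eq3, eq1−eq2 (x²,y² cancel):
  -78.430·x − 0.966·y = -2141.996542
  16.188·x − 14.052·y = 179.109530
det = -78.430·-14.052 − -0.966·16.188 = 1117.735968
x = (-2141.996542·-14.052 − -0.966·179.109530) / 1117.735968 = 27.083637
y = (-78.430·179.109530 − -2141.996542·16.188) / 1117.735968 = 18.454340
|P − Q| = √((27.083637 − -32.671)² + (18.454340 − -17.800)²) = 69.892731

69.893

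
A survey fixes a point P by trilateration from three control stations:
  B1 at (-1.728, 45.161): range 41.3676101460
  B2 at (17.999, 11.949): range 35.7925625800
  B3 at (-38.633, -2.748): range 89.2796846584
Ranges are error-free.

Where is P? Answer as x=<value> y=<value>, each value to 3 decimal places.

x=39.392 y=40.645

eq1: (x + 1.728)² + (y − 45.161)² = 41.3676101460²
eq2: (x − 17.999)² + (y − 11.949)² = 35.7925625800²
eq3: (x + 38.633)² + (y + 2.748)² = 89.2796846584²
eq2−eq3, eq2−eq1 (x²,y² cancel):
  -113.264·x − 29.394·y = -5656.436966
  -39.454·x + 66.424·y = 1145.587670
det = -113.264·66.424 − -29.394·-39.454 = -8683.158812
x = (-5656.436966·66.424 − -29.394·1145.587670) / -8683.158812 = 39.392319
y = (-113.264·1145.587670 − -5656.436966·-39.454) / -8683.158812 = 40.644530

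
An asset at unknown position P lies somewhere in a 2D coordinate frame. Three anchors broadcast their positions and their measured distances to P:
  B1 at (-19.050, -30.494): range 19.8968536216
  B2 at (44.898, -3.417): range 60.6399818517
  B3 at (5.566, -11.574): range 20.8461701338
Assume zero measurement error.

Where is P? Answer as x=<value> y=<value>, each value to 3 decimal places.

x=-15.271 y=-10.959

eq1: (x + 19.050)² + (y + 30.494)² = 19.8968536216²
eq2: (x − 44.898)² + (y + 3.417)² = 60.6399818517²
eq3: (x − 5.566)² + (y + 11.574)² = 20.8461701338²
eq3−eq1, eq3−eq2 (x²,y² cancel):
  -49.232·x − 37.840·y = 1166.526729
  78.664·x + 16.314·y = -1380.076129
det = -49.232·16.314 − -37.840·78.664 = 2173.474912
x = (1166.526729·16.314 − -37.840·-1380.076129) / 2173.474912 = -15.271105
y = (-49.232·-1380.076129 − 1166.526729·78.664) / 2173.474912 = -10.959294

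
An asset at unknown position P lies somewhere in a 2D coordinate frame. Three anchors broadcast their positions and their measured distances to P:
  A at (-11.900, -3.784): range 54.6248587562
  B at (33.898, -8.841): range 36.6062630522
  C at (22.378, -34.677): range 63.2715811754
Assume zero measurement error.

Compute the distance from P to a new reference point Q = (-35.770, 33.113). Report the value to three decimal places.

eq1: (x + 11.900)² + (y + 3.784)² = 54.6248587562²
eq2: (x − 33.898)² + (y + 8.841)² = 36.6062630522²
eq3: (x − 22.378)² + (y + 34.677)² = 63.2715811754²
eq3−eq1, eq3−eq2 (x²,y² cancel):
  -68.556·x + 61.786·y = -527.922767
  23.040·x + 51.672·y = 2187.242962
det = -68.556·51.672 − 61.786·23.040 = -4965.975072
x = (-527.922767·51.672 − 61.786·2187.242962) / -4965.975072 = 32.706531
y = (-68.556·2187.242962 − -527.922767·23.040) / -4965.975072 = 27.745868
|P − Q| = √((32.706531 − -35.770)² + (27.745868 − 33.113)²) = 68.686545

68.687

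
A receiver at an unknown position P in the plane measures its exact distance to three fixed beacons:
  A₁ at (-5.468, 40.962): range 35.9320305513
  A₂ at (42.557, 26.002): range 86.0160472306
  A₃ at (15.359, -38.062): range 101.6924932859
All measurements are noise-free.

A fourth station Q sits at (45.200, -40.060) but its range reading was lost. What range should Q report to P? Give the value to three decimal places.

122.209

eq1: (x + 5.468)² + (y − 40.962)² = 35.9320305513²
eq2: (x − 42.557)² + (y − 26.002)² = 86.0160472306²
eq3: (x − 15.359)² + (y + 38.062)² = 101.6924932859²
eq3−eq2, eq3−eq1 (x²,y² cancel):
  54.396·x + 128.128·y = 3745.190338
  -41.654·x + 158.048·y = 9073.422114
det = 54.396·158.048 − 128.128·-41.654 = 13934.222720
x = (3745.190338·158.048 − 128.128·9073.422114) / 13934.222720 = -40.952380
y = (54.396·9073.422114 − 3745.190338·-41.654) / 13934.222720 = 46.616165
|P − Q| = √((-40.952380 − 45.200)² + (46.616165 − -40.060)²) = 122.208798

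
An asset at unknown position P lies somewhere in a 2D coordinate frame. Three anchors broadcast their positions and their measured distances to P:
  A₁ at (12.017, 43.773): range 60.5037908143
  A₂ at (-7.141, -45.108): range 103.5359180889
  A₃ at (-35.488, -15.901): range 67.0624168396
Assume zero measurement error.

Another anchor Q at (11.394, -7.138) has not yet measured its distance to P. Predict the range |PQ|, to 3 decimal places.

82.505

eq1: (x − 12.017)² + (y − 43.773)² = 60.5037908143²
eq2: (x + 7.141)² + (y + 45.108)² = 103.5359180889²
eq3: (x + 35.488)² + (y + 15.901)² = 67.0624168396²
eq3−eq2, eq3−eq1 (x²,y² cancel):
  56.694·x − 58.414·y = -5648.832982
  95.010·x + 119.348·y = 1384.902922
det = 56.694·119.348 − -58.414·95.010 = 12316.229652
x = (-5648.832982·119.348 − -58.414·1384.902922) / 12316.229652 = -48.170521
y = (56.694·1384.902922 − -5648.832982·95.010) / 12316.229652 = 49.951270
|P − Q| = √((-48.170521 − 11.394)² + (49.951270 − -7.138)²) = 82.505254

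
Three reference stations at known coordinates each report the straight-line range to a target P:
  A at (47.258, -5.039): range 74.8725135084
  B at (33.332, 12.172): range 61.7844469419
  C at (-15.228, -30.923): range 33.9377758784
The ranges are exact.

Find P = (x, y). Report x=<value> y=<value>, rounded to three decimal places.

eq1: (x − 47.258)² + (y + 5.039)² = 74.8725135084²
eq2: (x − 33.332)² + (y − 12.172)² = 61.7844469419²
eq3: (x + 15.228)² + (y + 30.923)² = 33.9377758784²
eq3−eq2, eq3−eq1 (x²,y² cancel):
  97.120·x + 86.190·y = -2594.489357
  124.972·x + 51.768·y = -3383.534475
det = 97.120·51.768 − 86.190·124.972 = -5743.628520
x = (-2594.489357·51.768 − 86.190·-3383.534475) / -5743.628520 = -27.389534
y = (97.120·-3383.534475 − -2594.489357·124.972) / -5743.628520 = 0.760903

x=-27.390 y=0.761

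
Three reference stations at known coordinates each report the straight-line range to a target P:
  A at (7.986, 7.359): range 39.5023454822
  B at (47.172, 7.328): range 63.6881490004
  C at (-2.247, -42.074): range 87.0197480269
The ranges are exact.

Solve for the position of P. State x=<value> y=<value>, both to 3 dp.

eq1: (x − 7.986)² + (y − 7.359)² = 39.5023454822²
eq2: (x − 47.172)² + (y − 7.328)² = 63.6881490004²
eq3: (x + 2.247)² + (y + 42.074)² = 87.0197480269²
eq3−eq1, eq3−eq2 (x²,y² cancel):
  20.466·x + 98.866·y = 4354.661840
  98.838·x + 98.804·y = 4019.882907
det = 20.466·98.804 − 98.866·98.838 = -7749.595044
x = (4354.661840·98.804 − 98.866·4019.882907) / -7749.595044 = -4.236127
y = (20.466·4019.882907 − 4354.661840·98.838) / -7749.595044 = 44.923011

x=-4.236 y=44.923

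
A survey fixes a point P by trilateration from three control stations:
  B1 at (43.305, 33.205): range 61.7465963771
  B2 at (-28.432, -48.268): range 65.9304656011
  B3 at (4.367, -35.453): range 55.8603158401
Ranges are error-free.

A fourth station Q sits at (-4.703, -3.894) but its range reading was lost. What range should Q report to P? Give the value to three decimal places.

eq1: (x − 43.305)² + (y − 33.205)² = 61.7465963771²
eq2: (x + 28.432)² + (y + 48.268)² = 65.9304656011²
eq3: (x − 4.367)² + (y + 35.453)² = 55.8603158401²
eq2−eq1, eq2−eq3 (x²,y² cancel):
  143.474·x + 162.946·y = 373.900732
  65.598·x + 25.630·y = -635.741141
det = 143.474·25.630 − 162.946·65.598 = -7011.693088
x = (373.900732·25.630 − 162.946·-635.741141) / -7011.693088 = -16.140831
y = (143.474·-635.741141 − 373.900732·65.598) / -7011.693088 = 16.506636
|P − Q| = √((-16.140831 − -4.703)² + (16.506636 − -3.894)²) = 23.388243

23.388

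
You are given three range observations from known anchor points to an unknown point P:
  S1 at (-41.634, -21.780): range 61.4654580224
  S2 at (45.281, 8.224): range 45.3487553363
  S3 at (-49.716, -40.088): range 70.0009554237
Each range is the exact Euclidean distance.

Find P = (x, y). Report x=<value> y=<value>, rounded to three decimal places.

x=19.404 y=-29.017

eq1: (x + 41.634)² + (y + 21.780)² = 61.4654580224²
eq2: (x − 45.281)² + (y − 8.224)² = 45.3487553363²
eq3: (x + 49.716)² + (y + 40.088)² = 70.0009554237²
eq1−eq3, eq1−eq2 (x²,y² cancel):
  -16.164·x − 36.616·y = 748.838814
  173.830·x + 60.008·y = 1631.737700
det = -16.164·60.008 − -36.616·173.830 = 5394.989968
x = (748.838814·60.008 − -36.616·1631.737700) / 5394.989968 = 19.403934
y = (-16.164·1631.737700 − 748.838814·173.830) / 5394.989968 = -29.016932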